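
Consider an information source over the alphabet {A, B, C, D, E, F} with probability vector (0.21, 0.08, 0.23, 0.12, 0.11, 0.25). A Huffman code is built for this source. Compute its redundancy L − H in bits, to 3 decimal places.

Entropy H = −Σ p log₂ p ≈ 2.4694 bits.
Huffman merges: 2/25+11/100→19/100; 3/25+19/100→31/100; 21/100+23/100→11/25; 1/4+31/100→14/25; 11/25+14/25→1. L = 5/2 ≈ 2.5000.
L − H = 2.5000 − 2.4694 = 0.031 bits.

0.031 bits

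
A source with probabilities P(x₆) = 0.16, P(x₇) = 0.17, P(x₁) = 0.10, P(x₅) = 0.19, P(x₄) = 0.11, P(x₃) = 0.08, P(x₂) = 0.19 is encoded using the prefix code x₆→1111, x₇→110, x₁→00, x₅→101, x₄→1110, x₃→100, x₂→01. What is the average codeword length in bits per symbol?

L̄ = Σ pᵢ·ℓᵢ = 0.16·4 + 0.17·3 + 0.10·2 + 0.19·3 + 0.11·4 + 0.08·3 + 0.19·2 = 2.98 bits/symbol.

2.98 bits/symbol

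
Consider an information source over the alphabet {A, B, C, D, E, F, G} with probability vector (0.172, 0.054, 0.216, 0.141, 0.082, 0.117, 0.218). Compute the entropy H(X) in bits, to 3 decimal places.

2.677 bits

H = −Σ pᵢ log₂ pᵢ.
−0.172·log₂(0.172) = 0.4368
−0.054·log₂(0.054) = 0.2274
−0.216·log₂(0.216) = 0.4776
−0.141·log₂(0.141) = 0.3985
−0.082·log₂(0.082) = 0.2959
−0.117·log₂(0.117) = 0.3622
−0.218·log₂(0.218) = 0.4791
Sum ≈ 2.6774 → 2.677 bits.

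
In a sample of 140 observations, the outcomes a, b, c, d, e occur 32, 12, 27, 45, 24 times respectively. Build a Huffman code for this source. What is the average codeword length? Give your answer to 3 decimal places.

2.257 bits/symbol

Probabilities are the counts divided by 140.
Repeatedly combine the two least-probable nodes; the expected code length is the sum of the merged weights.
merge 3/35 + 6/35 → 9/35
merge 27/140 + 8/35 → 59/140
merge 9/35 + 9/28 → 81/140
merge 59/140 + 81/140 → 1
L = 9/35 + 59/140 + 81/140 + 1 = 79/35 ≈ 2.257 bits/symbol.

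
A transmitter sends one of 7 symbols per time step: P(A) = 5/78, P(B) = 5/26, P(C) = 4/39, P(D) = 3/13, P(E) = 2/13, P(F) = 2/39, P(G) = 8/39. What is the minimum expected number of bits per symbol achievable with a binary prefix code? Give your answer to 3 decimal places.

Repeatedly combine the two least-probable nodes; the expected code length is the sum of the merged weights.
merge 2/39 + 5/78 → 3/26
merge 4/39 + 3/26 → 17/78
merge 2/13 + 5/26 → 9/26
merge 8/39 + 17/78 → 11/26
merge 3/13 + 9/26 → 15/26
merge 11/26 + 15/26 → 1
L = 3/26 + 17/78 + 9/26 + 11/26 + 15/26 + 1 = 209/78 ≈ 2.679 bits/symbol.

2.679 bits/symbol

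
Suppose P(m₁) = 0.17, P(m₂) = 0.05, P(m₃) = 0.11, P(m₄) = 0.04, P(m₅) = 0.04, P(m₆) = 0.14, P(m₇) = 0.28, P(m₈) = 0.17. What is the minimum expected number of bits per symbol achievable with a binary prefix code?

Repeatedly combine the two least-probable nodes; the expected code length is the sum of the merged weights.
merge 1/25 + 1/25 → 2/25
merge 1/20 + 2/25 → 13/100
merge 11/100 + 13/100 → 6/25
merge 7/50 + 17/100 → 31/100
merge 17/100 + 6/25 → 41/100
merge 7/25 + 31/100 → 59/100
merge 41/100 + 59/100 → 1
L = 2/25 + 13/100 + 6/25 + 31/100 + 41/100 + 59/100 + 1 = 69/25 = 2.76 bits/symbol.

2.76 bits/symbol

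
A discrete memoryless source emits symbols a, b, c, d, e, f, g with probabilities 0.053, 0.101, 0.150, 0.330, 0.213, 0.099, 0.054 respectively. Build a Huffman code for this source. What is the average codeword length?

Repeatedly combine the two least-probable nodes; the expected code length is the sum of the merged weights.
merge 53/1000 + 27/500 → 107/1000
merge 99/1000 + 101/1000 → 1/5
merge 107/1000 + 3/20 → 257/1000
merge 1/5 + 213/1000 → 413/1000
merge 257/1000 + 33/100 → 587/1000
merge 413/1000 + 587/1000 → 1
L = 107/1000 + 1/5 + 257/1000 + 413/1000 + 587/1000 + 1 = 641/250 = 2.564 bits/symbol.

2.564 bits/symbol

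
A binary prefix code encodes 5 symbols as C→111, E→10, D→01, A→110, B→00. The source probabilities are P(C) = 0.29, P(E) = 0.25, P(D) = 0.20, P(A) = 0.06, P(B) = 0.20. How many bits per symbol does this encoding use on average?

2.35 bits/symbol

L̄ = Σ pᵢ·ℓᵢ = 0.29·3 + 0.25·2 + 0.20·2 + 0.06·3 + 0.20·2 = 2.35 bits/symbol.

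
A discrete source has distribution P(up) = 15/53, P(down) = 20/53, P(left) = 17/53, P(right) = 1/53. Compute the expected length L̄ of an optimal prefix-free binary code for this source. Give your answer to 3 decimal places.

1.925 bits/symbol

Repeatedly combine the two least-probable nodes; the expected code length is the sum of the merged weights.
merge 1/53 + 15/53 → 16/53
merge 16/53 + 17/53 → 33/53
merge 20/53 + 33/53 → 1
L = 16/53 + 33/53 + 1 = 102/53 ≈ 1.925 bits/symbol.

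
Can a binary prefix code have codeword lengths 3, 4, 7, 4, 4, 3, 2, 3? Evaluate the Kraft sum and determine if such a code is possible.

With common denominator 2^7 = 128: Σ 2^(−ℓᵢ) = 16/128 + 8/128 + 1/128 + 8/128 + 8/128 + 16/128 + 32/128 + 16/128 = 105/128 = 0.8203125.
Kraft's inequality requires Σ ≤ 1; here Σ = 0.8203125 ≤ 1, so such a prefix code exists.

0.8203125; yes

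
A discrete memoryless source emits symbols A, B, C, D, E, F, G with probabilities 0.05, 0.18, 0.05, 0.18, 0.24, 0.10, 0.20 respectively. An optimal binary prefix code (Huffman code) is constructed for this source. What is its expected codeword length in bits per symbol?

Repeatedly combine the two least-probable nodes; the expected code length is the sum of the merged weights.
merge 1/20 + 1/20 → 1/10
merge 1/10 + 1/10 → 1/5
merge 9/50 + 9/50 → 9/25
merge 1/5 + 1/5 → 2/5
merge 6/25 + 9/25 → 3/5
merge 2/5 + 3/5 → 1
L = 1/10 + 1/5 + 9/25 + 2/5 + 3/5 + 1 = 133/50 = 2.66 bits/symbol.

2.66 bits/symbol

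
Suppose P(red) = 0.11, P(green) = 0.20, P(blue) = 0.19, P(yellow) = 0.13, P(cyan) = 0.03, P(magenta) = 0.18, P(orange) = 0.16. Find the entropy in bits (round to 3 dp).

H = −Σ pᵢ log₂ pᵢ.
−0.11·log₂(0.11) = 0.3503
−0.20·log₂(0.20) = 0.4644
−0.19·log₂(0.19) = 0.4552
−0.13·log₂(0.13) = 0.3826
−0.03·log₂(0.03) = 0.1518
−0.18·log₂(0.18) = 0.4453
−0.16·log₂(0.16) = 0.4230
Sum ≈ 2.6726 → 2.673 bits.

2.673 bits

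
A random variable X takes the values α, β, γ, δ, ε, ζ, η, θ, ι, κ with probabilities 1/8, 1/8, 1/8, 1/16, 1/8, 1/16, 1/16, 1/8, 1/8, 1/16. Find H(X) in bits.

3.25 bits

Each probability is a power of 1/2, so log₂(1/p) is an integer.
H = Σ p·log₂(1/p) = 1/8·3 + 1/8·3 + 1/8·3 + 1/16·4 + 1/8·3 + 1/16·4 + 1/16·4 + 1/8·3 + 1/8·3 + 1/16·4 = 3.25 bits.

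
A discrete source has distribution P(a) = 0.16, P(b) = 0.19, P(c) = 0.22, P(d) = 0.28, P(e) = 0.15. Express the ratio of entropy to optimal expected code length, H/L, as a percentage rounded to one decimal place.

98.9%

Entropy H = −Σ p log₂ p ≈ 2.2836 bits.
Huffman merges: 3/20+4/25→31/100; 19/100+11/50→41/100; 7/25+31/100→59/100; 41/100+59/100→1. L = 231/100 ≈ 2.3100.
Efficiency = H/L = 2.2836/2.3100 = 98.9%.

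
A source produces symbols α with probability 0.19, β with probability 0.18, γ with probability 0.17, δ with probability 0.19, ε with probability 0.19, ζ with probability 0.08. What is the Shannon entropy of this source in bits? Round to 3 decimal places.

2.537 bits

H = −Σ pᵢ log₂ pᵢ.
−0.19·log₂(0.19) = 0.4552
−0.18·log₂(0.18) = 0.4453
−0.17·log₂(0.17) = 0.4346
−0.19·log₂(0.19) = 0.4552
−0.19·log₂(0.19) = 0.4552
−0.08·log₂(0.08) = 0.2915
Sum ≈ 2.5371 → 2.537 bits.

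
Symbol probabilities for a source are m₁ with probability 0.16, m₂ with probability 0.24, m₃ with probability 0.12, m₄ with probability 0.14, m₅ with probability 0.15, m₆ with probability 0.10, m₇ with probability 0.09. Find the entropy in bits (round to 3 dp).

2.737 bits

H = −Σ pᵢ log₂ pᵢ.
−0.16·log₂(0.16) = 0.4230
−0.24·log₂(0.24) = 0.4941
−0.12·log₂(0.12) = 0.3671
−0.14·log₂(0.14) = 0.3971
−0.15·log₂(0.15) = 0.4105
−0.10·log₂(0.10) = 0.3322
−0.09·log₂(0.09) = 0.3127
Sum ≈ 2.7367 → 2.737 bits.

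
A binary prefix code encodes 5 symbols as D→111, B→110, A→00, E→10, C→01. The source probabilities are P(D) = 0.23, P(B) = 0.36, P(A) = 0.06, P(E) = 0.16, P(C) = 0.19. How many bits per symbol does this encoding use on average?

2.59 bits/symbol

L̄ = Σ pᵢ·ℓᵢ = 0.23·3 + 0.36·3 + 0.06·2 + 0.16·2 + 0.19·2 = 2.59 bits/symbol.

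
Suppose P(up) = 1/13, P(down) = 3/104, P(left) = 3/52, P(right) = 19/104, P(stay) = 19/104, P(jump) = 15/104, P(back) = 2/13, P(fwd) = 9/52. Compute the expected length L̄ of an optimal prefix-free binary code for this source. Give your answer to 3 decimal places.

Repeatedly combine the two least-probable nodes; the expected code length is the sum of the merged weights.
merge 3/104 + 3/52 → 9/104
merge 1/13 + 9/104 → 17/104
merge 15/104 + 2/13 → 31/104
merge 17/104 + 9/52 → 35/104
merge 19/104 + 19/104 → 19/52
merge 31/104 + 35/104 → 33/52
merge 19/52 + 33/52 → 1
L = 9/104 + 17/104 + 31/104 + 35/104 + 19/52 + 33/52 + 1 = 75/26 ≈ 2.885 bits/symbol.

2.885 bits/symbol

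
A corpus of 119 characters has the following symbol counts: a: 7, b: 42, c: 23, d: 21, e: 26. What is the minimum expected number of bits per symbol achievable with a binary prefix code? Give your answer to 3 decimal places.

Probabilities are the counts divided by 119.
Repeatedly combine the two least-probable nodes; the expected code length is the sum of the merged weights.
merge 1/17 + 3/17 → 4/17
merge 23/119 + 26/119 → 7/17
merge 4/17 + 6/17 → 10/17
merge 7/17 + 10/17 → 1
L = 4/17 + 7/17 + 10/17 + 1 = 38/17 ≈ 2.235 bits/symbol.

2.235 bits/symbol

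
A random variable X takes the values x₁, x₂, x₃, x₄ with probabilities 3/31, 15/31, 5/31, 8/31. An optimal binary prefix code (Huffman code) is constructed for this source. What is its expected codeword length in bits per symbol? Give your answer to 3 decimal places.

Repeatedly combine the two least-probable nodes; the expected code length is the sum of the merged weights.
merge 3/31 + 5/31 → 8/31
merge 8/31 + 8/31 → 16/31
merge 15/31 + 16/31 → 1
L = 8/31 + 16/31 + 1 = 55/31 ≈ 1.774 bits/symbol.

1.774 bits/symbol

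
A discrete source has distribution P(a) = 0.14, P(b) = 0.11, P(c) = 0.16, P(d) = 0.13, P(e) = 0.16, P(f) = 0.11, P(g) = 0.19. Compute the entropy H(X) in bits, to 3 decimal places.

2.782 bits

H = −Σ pᵢ log₂ pᵢ.
−0.14·log₂(0.14) = 0.3971
−0.11·log₂(0.11) = 0.3503
−0.16·log₂(0.16) = 0.4230
−0.13·log₂(0.13) = 0.3826
−0.16·log₂(0.16) = 0.4230
−0.11·log₂(0.11) = 0.3503
−0.19·log₂(0.19) = 0.4552
Sum ≈ 2.7816 → 2.782 bits.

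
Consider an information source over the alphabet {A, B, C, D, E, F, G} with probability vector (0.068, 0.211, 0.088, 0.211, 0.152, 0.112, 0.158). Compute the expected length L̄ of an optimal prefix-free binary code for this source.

2.734 bits/symbol

Repeatedly combine the two least-probable nodes; the expected code length is the sum of the merged weights.
merge 17/250 + 11/125 → 39/250
merge 14/125 + 19/125 → 33/125
merge 39/250 + 79/500 → 157/500
merge 211/1000 + 211/1000 → 211/500
merge 33/125 + 157/500 → 289/500
merge 211/500 + 289/500 → 1
L = 39/250 + 33/125 + 157/500 + 211/500 + 289/500 + 1 = 1367/500 = 2.734 bits/symbol.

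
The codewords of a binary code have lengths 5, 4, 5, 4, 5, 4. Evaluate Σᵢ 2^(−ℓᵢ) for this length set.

0.28125

With common denominator 2^5 = 32: Σ 2^(−ℓᵢ) = 1/32 + 2/32 + 1/32 + 2/32 + 1/32 + 2/32 = 9/32 = 0.28125.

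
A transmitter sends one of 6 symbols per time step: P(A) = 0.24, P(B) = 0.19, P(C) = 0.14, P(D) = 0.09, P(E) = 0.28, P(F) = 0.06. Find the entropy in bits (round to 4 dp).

2.4169 bits

H = −Σ pᵢ log₂ pᵢ.
−0.24·log₂(0.24) = 0.4941
−0.19·log₂(0.19) = 0.4552
−0.14·log₂(0.14) = 0.3971
−0.09·log₂(0.09) = 0.3127
−0.28·log₂(0.28) = 0.5142
−0.06·log₂(0.06) = 0.2435
Sum ≈ 2.4169 → 2.4169 bits.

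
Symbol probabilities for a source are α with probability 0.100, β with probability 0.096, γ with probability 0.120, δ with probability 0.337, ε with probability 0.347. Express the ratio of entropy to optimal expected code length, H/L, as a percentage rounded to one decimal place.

96.2%

Entropy H = −Σ p log₂ p ≈ 2.0825 bits.
Huffman merges: 12/125+1/10→49/250; 3/25+49/250→79/250; 79/250+337/1000→653/1000; 347/1000+653/1000→1. L = 433/200 ≈ 2.1650.
Efficiency = H/L = 2.0825/2.1650 = 96.2%.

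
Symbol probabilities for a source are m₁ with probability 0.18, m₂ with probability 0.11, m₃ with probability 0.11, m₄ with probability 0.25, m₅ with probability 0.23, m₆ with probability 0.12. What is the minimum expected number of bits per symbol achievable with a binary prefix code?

2.52 bits/symbol

Repeatedly combine the two least-probable nodes; the expected code length is the sum of the merged weights.
merge 11/100 + 11/100 → 11/50
merge 3/25 + 9/50 → 3/10
merge 11/50 + 23/100 → 9/20
merge 1/4 + 3/10 → 11/20
merge 9/20 + 11/20 → 1
L = 11/50 + 3/10 + 9/20 + 11/20 + 1 = 63/25 = 2.52 bits/symbol.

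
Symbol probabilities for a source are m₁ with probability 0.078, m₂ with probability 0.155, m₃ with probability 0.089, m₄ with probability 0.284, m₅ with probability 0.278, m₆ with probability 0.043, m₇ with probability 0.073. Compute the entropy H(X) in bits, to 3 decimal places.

2.515 bits

H = −Σ pᵢ log₂ pᵢ.
−0.078·log₂(0.078) = 0.2871
−0.155·log₂(0.155) = 0.4169
−0.089·log₂(0.089) = 0.3106
−0.284·log₂(0.284) = 0.5158
−0.278·log₂(0.278) = 0.5134
−0.043·log₂(0.043) = 0.1952
−0.073·log₂(0.073) = 0.2756
Sum ≈ 2.5146 → 2.515 bits.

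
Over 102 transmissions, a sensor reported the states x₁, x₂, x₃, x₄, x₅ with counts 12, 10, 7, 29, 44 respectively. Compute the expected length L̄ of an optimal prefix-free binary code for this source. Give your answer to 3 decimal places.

Probabilities are the counts divided by 102.
Repeatedly combine the two least-probable nodes; the expected code length is the sum of the merged weights.
merge 7/102 + 5/51 → 1/6
merge 2/17 + 1/6 → 29/102
merge 29/102 + 29/102 → 29/51
merge 22/51 + 29/51 → 1
L = 1/6 + 29/102 + 29/51 + 1 = 103/51 ≈ 2.020 bits/symbol.

2.020 bits/symbol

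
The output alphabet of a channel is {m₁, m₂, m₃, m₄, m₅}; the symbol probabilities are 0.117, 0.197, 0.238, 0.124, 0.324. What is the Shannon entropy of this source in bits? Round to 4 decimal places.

2.2170 bits

H = −Σ pᵢ log₂ pᵢ.
−0.117·log₂(0.117) = 0.3622
−0.197·log₂(0.197) = 0.4617
−0.238·log₂(0.238) = 0.4929
−0.124·log₂(0.124) = 0.3734
−0.324·log₂(0.324) = 0.5268
Sum ≈ 2.2170 → 2.2170 bits.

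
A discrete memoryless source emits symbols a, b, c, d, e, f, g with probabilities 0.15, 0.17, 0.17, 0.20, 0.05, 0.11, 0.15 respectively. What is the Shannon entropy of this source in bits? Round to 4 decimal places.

H = −Σ pᵢ log₂ pᵢ.
−0.15·log₂(0.15) = 0.4105
−0.17·log₂(0.17) = 0.4346
−0.17·log₂(0.17) = 0.4346
−0.20·log₂(0.20) = 0.4644
−0.05·log₂(0.05) = 0.2161
−0.11·log₂(0.11) = 0.3503
−0.15·log₂(0.15) = 0.4105
Sum ≈ 2.7210 → 2.7210 bits.

2.7210 bits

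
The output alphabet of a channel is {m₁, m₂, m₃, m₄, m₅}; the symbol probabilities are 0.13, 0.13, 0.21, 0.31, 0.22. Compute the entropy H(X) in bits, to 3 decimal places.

2.242 bits

H = −Σ pᵢ log₂ pᵢ.
−0.13·log₂(0.13) = 0.3826
−0.13·log₂(0.13) = 0.3826
−0.21·log₂(0.21) = 0.4728
−0.31·log₂(0.31) = 0.5238
−0.22·log₂(0.22) = 0.4806
Sum ≈ 2.2425 → 2.242 bits.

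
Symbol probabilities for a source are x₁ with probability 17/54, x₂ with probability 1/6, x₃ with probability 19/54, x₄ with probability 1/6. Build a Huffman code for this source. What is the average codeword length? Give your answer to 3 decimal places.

1.981 bits/symbol

Repeatedly combine the two least-probable nodes; the expected code length is the sum of the merged weights.
merge 1/6 + 1/6 → 1/3
merge 17/54 + 1/3 → 35/54
merge 19/54 + 35/54 → 1
L = 1/3 + 35/54 + 1 = 107/54 ≈ 1.981 bits/symbol.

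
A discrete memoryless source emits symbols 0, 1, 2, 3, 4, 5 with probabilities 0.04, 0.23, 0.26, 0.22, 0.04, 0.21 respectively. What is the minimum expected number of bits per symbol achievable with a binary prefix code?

2.37 bits/symbol

Repeatedly combine the two least-probable nodes; the expected code length is the sum of the merged weights.
merge 1/25 + 1/25 → 2/25
merge 2/25 + 21/100 → 29/100
merge 11/50 + 23/100 → 9/20
merge 13/50 + 29/100 → 11/20
merge 9/20 + 11/20 → 1
L = 2/25 + 29/100 + 9/20 + 11/20 + 1 = 237/100 = 2.37 bits/symbol.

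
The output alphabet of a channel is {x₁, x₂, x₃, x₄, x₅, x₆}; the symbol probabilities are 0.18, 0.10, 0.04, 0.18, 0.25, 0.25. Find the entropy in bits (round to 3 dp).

2.409 bits

H = −Σ pᵢ log₂ pᵢ.
−0.18·log₂(0.18) = 0.4453
−0.10·log₂(0.10) = 0.3322
−0.04·log₂(0.04) = 0.1858
−0.18·log₂(0.18) = 0.4453
−0.25·log₂(0.25) = 0.5000
−0.25·log₂(0.25) = 0.5000
Sum ≈ 2.4086 → 2.409 bits.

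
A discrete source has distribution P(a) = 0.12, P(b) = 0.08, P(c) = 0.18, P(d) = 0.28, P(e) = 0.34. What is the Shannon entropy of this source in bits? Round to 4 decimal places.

2.1473 bits

H = −Σ pᵢ log₂ pᵢ.
−0.12·log₂(0.12) = 0.3671
−0.08·log₂(0.08) = 0.2915
−0.18·log₂(0.18) = 0.4453
−0.28·log₂(0.28) = 0.5142
−0.34·log₂(0.34) = 0.5292
Sum ≈ 2.1473 → 2.1473 bits.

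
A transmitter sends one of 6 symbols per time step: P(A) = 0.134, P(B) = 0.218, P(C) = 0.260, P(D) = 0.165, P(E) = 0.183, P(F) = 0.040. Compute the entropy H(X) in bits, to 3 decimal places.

H = −Σ pᵢ log₂ pᵢ.
−0.134·log₂(0.134) = 0.3886
−0.218·log₂(0.218) = 0.4791
−0.260·log₂(0.260) = 0.5053
−0.165·log₂(0.165) = 0.4289
−0.183·log₂(0.183) = 0.4484
−0.040·log₂(0.040) = 0.1858
Sum ≈ 2.4360 → 2.436 bits.

2.436 bits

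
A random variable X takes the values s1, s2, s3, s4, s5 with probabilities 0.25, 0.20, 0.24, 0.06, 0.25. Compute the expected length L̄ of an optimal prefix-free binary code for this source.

2.26 bits/symbol

Repeatedly combine the two least-probable nodes; the expected code length is the sum of the merged weights.
merge 3/50 + 1/5 → 13/50
merge 6/25 + 1/4 → 49/100
merge 1/4 + 13/50 → 51/100
merge 49/100 + 51/100 → 1
L = 13/50 + 49/100 + 51/100 + 1 = 113/50 = 2.26 bits/symbol.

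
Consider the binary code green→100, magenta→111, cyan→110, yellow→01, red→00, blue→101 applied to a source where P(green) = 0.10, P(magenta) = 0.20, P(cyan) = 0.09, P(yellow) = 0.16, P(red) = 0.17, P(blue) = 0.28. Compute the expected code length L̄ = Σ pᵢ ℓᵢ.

2.67 bits/symbol

L̄ = Σ pᵢ·ℓᵢ = 0.10·3 + 0.20·3 + 0.09·3 + 0.16·2 + 0.17·2 + 0.28·3 = 2.67 bits/symbol.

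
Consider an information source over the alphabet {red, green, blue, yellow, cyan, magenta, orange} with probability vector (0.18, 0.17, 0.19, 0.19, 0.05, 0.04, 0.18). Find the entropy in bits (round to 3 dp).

2.638 bits

H = −Σ pᵢ log₂ pᵢ.
−0.18·log₂(0.18) = 0.4453
−0.17·log₂(0.17) = 0.4346
−0.19·log₂(0.19) = 0.4552
−0.19·log₂(0.19) = 0.4552
−0.05·log₂(0.05) = 0.2161
−0.04·log₂(0.04) = 0.1858
−0.18·log₂(0.18) = 0.4453
Sum ≈ 2.6375 → 2.638 bits.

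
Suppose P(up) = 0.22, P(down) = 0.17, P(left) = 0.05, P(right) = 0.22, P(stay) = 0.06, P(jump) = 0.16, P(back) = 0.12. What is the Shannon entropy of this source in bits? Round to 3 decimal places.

H = −Σ pᵢ log₂ pᵢ.
−0.22·log₂(0.22) = 0.4806
−0.17·log₂(0.17) = 0.4346
−0.05·log₂(0.05) = 0.2161
−0.22·log₂(0.22) = 0.4806
−0.06·log₂(0.06) = 0.2435
−0.16·log₂(0.16) = 0.4230
−0.12·log₂(0.12) = 0.3671
Sum ≈ 2.6454 → 2.645 bits.

2.645 bits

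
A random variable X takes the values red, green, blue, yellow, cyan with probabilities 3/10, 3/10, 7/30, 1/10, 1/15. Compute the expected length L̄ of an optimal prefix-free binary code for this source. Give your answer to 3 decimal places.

2.167 bits/symbol

Repeatedly combine the two least-probable nodes; the expected code length is the sum of the merged weights.
merge 1/15 + 1/10 → 1/6
merge 1/6 + 7/30 → 2/5
merge 3/10 + 3/10 → 3/5
merge 2/5 + 3/5 → 1
L = 1/6 + 2/5 + 3/5 + 1 = 13/6 ≈ 2.167 bits/symbol.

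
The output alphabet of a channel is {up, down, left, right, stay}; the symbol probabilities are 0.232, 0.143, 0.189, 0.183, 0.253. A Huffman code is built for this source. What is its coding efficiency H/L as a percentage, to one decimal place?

98.6%

Entropy H = −Σ p log₂ p ≈ 2.2945 bits.
Huffman merges: 143/1000+183/1000→163/500; 189/1000+29/125→421/1000; 253/1000+163/500→579/1000; 421/1000+579/1000→1. L = 1163/500 ≈ 2.3260.
Efficiency = H/L = 2.2945/2.3260 = 98.6%.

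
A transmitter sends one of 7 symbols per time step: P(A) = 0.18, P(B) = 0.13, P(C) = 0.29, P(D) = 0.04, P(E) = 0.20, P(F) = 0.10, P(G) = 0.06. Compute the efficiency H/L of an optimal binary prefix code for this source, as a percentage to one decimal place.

Entropy H = −Σ p log₂ p ≈ 2.5717 bits.
Huffman merges: 1/25+3/50→1/10; 1/10+1/10→1/5; 13/100+9/50→31/100; 1/5+1/5→2/5; 29/100+31/100→3/5; 2/5+3/5→1. L = 261/100 ≈ 2.6100.
Efficiency = H/L = 2.5717/2.6100 = 98.5%.

98.5%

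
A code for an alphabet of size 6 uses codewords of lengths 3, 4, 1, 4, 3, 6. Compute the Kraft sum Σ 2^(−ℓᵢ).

With common denominator 2^6 = 64: Σ 2^(−ℓᵢ) = 8/64 + 4/64 + 32/64 + 4/64 + 8/64 + 1/64 = 57/64 = 0.890625.

0.890625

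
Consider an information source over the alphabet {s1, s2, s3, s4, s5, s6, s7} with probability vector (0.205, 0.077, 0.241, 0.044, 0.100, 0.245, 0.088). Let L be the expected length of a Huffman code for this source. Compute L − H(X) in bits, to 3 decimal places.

Entropy H = −Σ p log₂ p ≈ 2.5844 bits.
Huffman merges: 11/250+77/1000→121/1000; 11/125+1/10→47/250; 121/1000+47/250→309/1000; 41/200+241/1000→223/500; 49/200+309/1000→277/500; 223/500+277/500→1. L = 1309/500 ≈ 2.6180.
L − H = 2.6180 − 2.5844 = 0.034 bits.

0.034 bits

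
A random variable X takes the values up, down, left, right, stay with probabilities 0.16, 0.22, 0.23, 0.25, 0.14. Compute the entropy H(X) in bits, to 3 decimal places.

H = −Σ pᵢ log₂ pᵢ.
−0.16·log₂(0.16) = 0.4230
−0.22·log₂(0.22) = 0.4806
−0.23·log₂(0.23) = 0.4877
−0.25·log₂(0.25) = 0.5000
−0.14·log₂(0.14) = 0.3971
Sum ≈ 2.2884 → 2.288 bits.

2.288 bits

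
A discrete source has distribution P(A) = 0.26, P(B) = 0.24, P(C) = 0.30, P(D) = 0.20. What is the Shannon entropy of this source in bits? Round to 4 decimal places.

H = −Σ pᵢ log₂ pᵢ.
−0.26·log₂(0.26) = 0.5053
−0.24·log₂(0.24) = 0.4941
−0.30·log₂(0.30) = 0.5211
−0.20·log₂(0.20) = 0.4644
Sum ≈ 1.9849 → 1.9849 bits.

1.9849 bits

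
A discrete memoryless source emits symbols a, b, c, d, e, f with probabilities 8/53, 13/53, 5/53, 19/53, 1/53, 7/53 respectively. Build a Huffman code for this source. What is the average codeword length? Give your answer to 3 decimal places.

2.358 bits/symbol

Repeatedly combine the two least-probable nodes; the expected code length is the sum of the merged weights.
merge 1/53 + 5/53 → 6/53
merge 6/53 + 7/53 → 13/53
merge 8/53 + 13/53 → 21/53
merge 13/53 + 19/53 → 32/53
merge 21/53 + 32/53 → 1
L = 6/53 + 13/53 + 21/53 + 32/53 + 1 = 125/53 ≈ 2.358 bits/symbol.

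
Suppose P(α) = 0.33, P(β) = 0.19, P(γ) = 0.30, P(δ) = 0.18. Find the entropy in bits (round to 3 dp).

H = −Σ pᵢ log₂ pᵢ.
−0.33·log₂(0.33) = 0.5278
−0.19·log₂(0.19) = 0.4552
−0.30·log₂(0.30) = 0.5211
−0.18·log₂(0.18) = 0.4453
Sum ≈ 1.9494 → 1.949 bits.

1.949 bits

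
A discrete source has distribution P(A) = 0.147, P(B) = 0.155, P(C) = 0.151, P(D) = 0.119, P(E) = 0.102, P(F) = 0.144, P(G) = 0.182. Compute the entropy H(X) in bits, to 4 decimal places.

H = −Σ pᵢ log₂ pᵢ.
−0.147·log₂(0.147) = 0.4066
−0.155·log₂(0.155) = 0.4169
−0.151·log₂(0.151) = 0.4118
−0.119·log₂(0.119) = 0.3654
−0.102·log₂(0.102) = 0.3359
−0.144·log₂(0.144) = 0.4026
−0.182·log₂(0.182) = 0.4474
Sum ≈ 2.7867 → 2.7867 bits.

2.7867 bits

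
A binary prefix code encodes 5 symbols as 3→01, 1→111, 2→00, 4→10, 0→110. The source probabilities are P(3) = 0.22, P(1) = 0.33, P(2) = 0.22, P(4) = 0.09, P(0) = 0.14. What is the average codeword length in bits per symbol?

L̄ = Σ pᵢ·ℓᵢ = 0.22·2 + 0.33·3 + 0.22·2 + 0.09·2 + 0.14·3 = 2.47 bits/symbol.

2.47 bits/symbol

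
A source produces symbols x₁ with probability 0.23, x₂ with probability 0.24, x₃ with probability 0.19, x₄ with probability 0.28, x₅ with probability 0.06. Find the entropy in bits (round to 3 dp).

H = −Σ pᵢ log₂ pᵢ.
−0.23·log₂(0.23) = 0.4877
−0.24·log₂(0.24) = 0.4941
−0.19·log₂(0.19) = 0.4552
−0.28·log₂(0.28) = 0.5142
−0.06·log₂(0.06) = 0.2435
Sum ≈ 2.1948 → 2.195 bits.

2.195 bits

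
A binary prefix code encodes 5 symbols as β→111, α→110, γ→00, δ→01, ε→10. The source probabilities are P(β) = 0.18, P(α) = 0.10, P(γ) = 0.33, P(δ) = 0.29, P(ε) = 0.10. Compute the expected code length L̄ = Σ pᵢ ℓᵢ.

2.28 bits/symbol

L̄ = Σ pᵢ·ℓᵢ = 0.18·3 + 0.10·3 + 0.33·2 + 0.29·2 + 0.10·2 = 2.28 bits/symbol.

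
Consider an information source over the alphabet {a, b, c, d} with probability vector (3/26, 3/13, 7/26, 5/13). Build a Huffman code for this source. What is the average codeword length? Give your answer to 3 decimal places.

1.962 bits/symbol

Repeatedly combine the two least-probable nodes; the expected code length is the sum of the merged weights.
merge 3/26 + 3/13 → 9/26
merge 7/26 + 9/26 → 8/13
merge 5/13 + 8/13 → 1
L = 9/26 + 8/13 + 1 = 51/26 ≈ 1.962 bits/symbol.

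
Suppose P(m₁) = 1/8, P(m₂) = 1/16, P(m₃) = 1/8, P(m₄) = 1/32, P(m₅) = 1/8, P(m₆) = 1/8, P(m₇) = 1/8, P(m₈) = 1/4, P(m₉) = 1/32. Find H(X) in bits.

Each probability is a power of 1/2, so log₂(1/p) is an integer.
H = Σ p·log₂(1/p) = 1/8·3 + 1/16·4 + 1/8·3 + 1/32·5 + 1/8·3 + 1/8·3 + 1/8·3 + 1/4·2 + 1/32·5 = 2.9375 bits.

2.9375 bits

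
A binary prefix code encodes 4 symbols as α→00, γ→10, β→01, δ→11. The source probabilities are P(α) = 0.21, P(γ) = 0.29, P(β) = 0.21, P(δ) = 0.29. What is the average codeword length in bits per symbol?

L̄ = Σ pᵢ·ℓᵢ = 0.21·2 + 0.29·2 + 0.21·2 + 0.29·2 = 2 bits/symbol.

2 bits/symbol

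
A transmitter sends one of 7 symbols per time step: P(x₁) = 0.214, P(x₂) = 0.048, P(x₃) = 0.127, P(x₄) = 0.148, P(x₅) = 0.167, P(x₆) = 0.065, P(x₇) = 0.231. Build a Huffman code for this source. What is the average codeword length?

Repeatedly combine the two least-probable nodes; the expected code length is the sum of the merged weights.
merge 6/125 + 13/200 → 113/1000
merge 113/1000 + 127/1000 → 6/25
merge 37/250 + 167/1000 → 63/200
merge 107/500 + 231/1000 → 89/200
merge 6/25 + 63/200 → 111/200
merge 89/200 + 111/200 → 1
L = 113/1000 + 6/25 + 63/200 + 89/200 + 111/200 + 1 = 667/250 = 2.668 bits/symbol.

2.668 bits/symbol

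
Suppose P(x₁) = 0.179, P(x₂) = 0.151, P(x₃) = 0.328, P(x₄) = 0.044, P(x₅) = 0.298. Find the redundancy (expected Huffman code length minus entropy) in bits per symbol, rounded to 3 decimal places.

0.093 bits

Entropy H = −Σ p log₂ p ≈ 2.1024 bits.
Huffman merges: 11/250+151/1000→39/200; 179/1000+39/200→187/500; 149/500+41/125→313/500; 187/500+313/500→1. L = 439/200 ≈ 2.1950.
L − H = 2.1950 − 2.1024 = 0.093 bits.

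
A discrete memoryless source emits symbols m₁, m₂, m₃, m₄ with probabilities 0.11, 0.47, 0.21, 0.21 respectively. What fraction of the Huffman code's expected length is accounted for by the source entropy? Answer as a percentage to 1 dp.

Entropy H = −Σ p log₂ p ≈ 1.8079 bits.
Huffman merges: 11/100+21/100→8/25; 21/100+8/25→53/100; 47/100+53/100→1. L = 37/20 ≈ 1.8500.
Efficiency = H/L = 1.8079/1.8500 = 97.7%.

97.7%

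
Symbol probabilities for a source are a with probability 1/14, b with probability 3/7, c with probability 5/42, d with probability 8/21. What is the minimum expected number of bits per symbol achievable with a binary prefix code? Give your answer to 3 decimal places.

1.762 bits/symbol

Repeatedly combine the two least-probable nodes; the expected code length is the sum of the merged weights.
merge 1/14 + 5/42 → 4/21
merge 4/21 + 8/21 → 4/7
merge 3/7 + 4/7 → 1
L = 4/21 + 4/7 + 1 = 37/21 ≈ 1.762 bits/symbol.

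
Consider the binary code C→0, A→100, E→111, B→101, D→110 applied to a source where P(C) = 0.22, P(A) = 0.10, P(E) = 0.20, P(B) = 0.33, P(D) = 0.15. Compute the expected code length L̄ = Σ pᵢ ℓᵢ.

L̄ = Σ pᵢ·ℓᵢ = 0.22·1 + 0.10·3 + 0.20·3 + 0.33·3 + 0.15·3 = 2.56 bits/symbol.

2.56 bits/symbol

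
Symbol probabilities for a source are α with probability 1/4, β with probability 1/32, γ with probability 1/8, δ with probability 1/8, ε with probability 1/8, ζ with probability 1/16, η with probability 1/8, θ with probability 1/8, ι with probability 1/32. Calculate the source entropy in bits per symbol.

Each probability is a power of 1/2, so log₂(1/p) is an integer.
H = Σ p·log₂(1/p) = 1/4·2 + 1/32·5 + 1/8·3 + 1/8·3 + 1/8·3 + 1/16·4 + 1/8·3 + 1/8·3 + 1/32·5 = 2.9375 bits.

2.9375 bits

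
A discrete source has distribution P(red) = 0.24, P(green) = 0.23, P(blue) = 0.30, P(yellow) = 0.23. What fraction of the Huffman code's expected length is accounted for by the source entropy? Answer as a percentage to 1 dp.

99.5%

Entropy H = −Σ p log₂ p ≈ 1.9906 bits.
Huffman merges: 23/100+23/100→23/50; 6/25+3/10→27/50; 23/50+27/50→1. L = 2 ≈ 2.0000.
Efficiency = H/L = 1.9906/2.0000 = 99.5%.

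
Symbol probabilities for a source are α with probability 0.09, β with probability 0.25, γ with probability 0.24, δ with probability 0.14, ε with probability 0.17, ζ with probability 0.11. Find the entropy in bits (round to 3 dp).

H = −Σ pᵢ log₂ pᵢ.
−0.09·log₂(0.09) = 0.3127
−0.25·log₂(0.25) = 0.5000
−0.24·log₂(0.24) = 0.4941
−0.14·log₂(0.14) = 0.3971
−0.17·log₂(0.17) = 0.4346
−0.11·log₂(0.11) = 0.3503
Sum ≈ 2.4888 → 2.489 bits.

2.489 bits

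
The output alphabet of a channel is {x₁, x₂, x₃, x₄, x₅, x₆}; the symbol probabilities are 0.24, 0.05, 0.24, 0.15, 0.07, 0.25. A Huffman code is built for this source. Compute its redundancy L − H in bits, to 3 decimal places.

0.007 bits

Entropy H = −Σ p log₂ p ≈ 2.3835 bits.
Huffman merges: 1/20+7/100→3/25; 3/25+3/20→27/100; 6/25+6/25→12/25; 1/4+27/100→13/25; 12/25+13/25→1. L = 239/100 ≈ 2.3900.
L − H = 2.3900 − 2.3835 = 0.007 bits.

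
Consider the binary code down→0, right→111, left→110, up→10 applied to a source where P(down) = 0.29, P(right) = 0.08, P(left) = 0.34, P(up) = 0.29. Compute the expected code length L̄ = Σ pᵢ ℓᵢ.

L̄ = Σ pᵢ·ℓᵢ = 0.29·1 + 0.08·3 + 0.34·3 + 0.29·2 = 2.13 bits/symbol.

2.13 bits/symbol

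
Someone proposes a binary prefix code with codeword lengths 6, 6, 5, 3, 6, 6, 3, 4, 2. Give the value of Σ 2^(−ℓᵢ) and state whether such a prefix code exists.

0.65625; yes

With common denominator 2^6 = 64: Σ 2^(−ℓᵢ) = 1/64 + 1/64 + 2/64 + 8/64 + 1/64 + 1/64 + 8/64 + 4/64 + 16/64 = 42/64 = 0.65625.
Kraft's inequality requires Σ ≤ 1; here Σ = 0.65625 ≤ 1, so such a prefix code exists.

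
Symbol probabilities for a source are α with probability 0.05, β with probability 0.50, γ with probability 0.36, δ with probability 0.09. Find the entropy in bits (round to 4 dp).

H = −Σ pᵢ log₂ pᵢ.
−0.05·log₂(0.05) = 0.2161
−0.50·log₂(0.50) = 0.5000
−0.36·log₂(0.36) = 0.5306
−0.09·log₂(0.09) = 0.3127
Sum ≈ 1.5594 → 1.5594 bits.

1.5594 bits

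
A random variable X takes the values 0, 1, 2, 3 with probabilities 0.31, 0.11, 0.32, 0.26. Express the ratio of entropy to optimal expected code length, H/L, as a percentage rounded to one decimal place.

Entropy H = −Σ p log₂ p ≈ 1.9054 bits.
Huffman merges: 11/100+13/50→37/100; 31/100+8/25→63/100; 37/100+63/100→1. L = 2 ≈ 2.0000.
Efficiency = H/L = 1.9054/2.0000 = 95.3%.

95.3%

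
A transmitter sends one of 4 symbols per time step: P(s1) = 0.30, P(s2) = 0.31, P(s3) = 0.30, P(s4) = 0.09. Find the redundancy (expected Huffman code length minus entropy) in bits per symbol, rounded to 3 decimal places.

0.121 bits

Entropy H = −Σ p log₂ p ≈ 1.8786 bits.
Huffman merges: 9/100+3/10→39/100; 3/10+31/100→61/100; 39/100+61/100→1. L = 2 ≈ 2.0000.
L − H = 2.0000 − 1.8786 = 0.121 bits.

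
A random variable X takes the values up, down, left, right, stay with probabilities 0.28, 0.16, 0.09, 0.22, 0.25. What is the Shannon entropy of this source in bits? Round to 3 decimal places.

2.230 bits

H = −Σ pᵢ log₂ pᵢ.
−0.28·log₂(0.28) = 0.5142
−0.16·log₂(0.16) = 0.4230
−0.09·log₂(0.09) = 0.3127
−0.22·log₂(0.22) = 0.4806
−0.25·log₂(0.25) = 0.5000
Sum ≈ 2.2305 → 2.230 bits.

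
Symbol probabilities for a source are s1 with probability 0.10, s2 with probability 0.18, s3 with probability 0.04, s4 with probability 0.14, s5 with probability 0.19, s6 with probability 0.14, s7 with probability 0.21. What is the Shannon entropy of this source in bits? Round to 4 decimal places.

2.6855 bits

H = −Σ pᵢ log₂ pᵢ.
−0.10·log₂(0.10) = 0.3322
−0.18·log₂(0.18) = 0.4453
−0.04·log₂(0.04) = 0.1858
−0.14·log₂(0.14) = 0.3971
−0.19·log₂(0.19) = 0.4552
−0.14·log₂(0.14) = 0.3971
−0.21·log₂(0.21) = 0.4728
Sum ≈ 2.6855 → 2.6855 bits.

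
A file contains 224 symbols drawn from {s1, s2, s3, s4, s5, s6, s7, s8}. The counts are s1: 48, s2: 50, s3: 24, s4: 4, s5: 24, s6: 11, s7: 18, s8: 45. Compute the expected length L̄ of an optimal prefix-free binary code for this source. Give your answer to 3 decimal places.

Probabilities are the counts divided by 224.
Repeatedly combine the two least-probable nodes; the expected code length is the sum of the merged weights.
merge 1/56 + 11/224 → 15/224
merge 15/224 + 9/112 → 33/224
merge 3/28 + 3/28 → 3/14
merge 33/224 + 45/224 → 39/112
merge 3/14 + 3/14 → 3/7
merge 25/112 + 39/112 → 4/7
merge 3/7 + 4/7 → 1
L = 15/224 + 33/224 + 3/14 + 39/112 + 3/7 + 4/7 + 1 = 311/112 ≈ 2.777 bits/symbol.

2.777 bits/symbol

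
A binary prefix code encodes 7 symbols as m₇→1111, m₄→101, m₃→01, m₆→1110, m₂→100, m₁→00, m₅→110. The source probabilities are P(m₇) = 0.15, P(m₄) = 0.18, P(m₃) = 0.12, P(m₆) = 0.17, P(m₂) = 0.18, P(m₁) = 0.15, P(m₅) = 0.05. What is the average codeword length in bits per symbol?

L̄ = Σ pᵢ·ℓᵢ = 0.15·4 + 0.18·3 + 0.12·2 + 0.17·4 + 0.18·3 + 0.15·2 + 0.05·3 = 3.05 bits/symbol.

3.05 bits/symbol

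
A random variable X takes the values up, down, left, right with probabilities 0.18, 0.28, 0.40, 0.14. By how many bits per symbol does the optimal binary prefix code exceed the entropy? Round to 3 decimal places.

Entropy H = −Σ p log₂ p ≈ 1.8854 bits.
Huffman merges: 7/50+9/50→8/25; 7/25+8/25→3/5; 2/5+3/5→1. L = 48/25 ≈ 1.9200.
L − H = 1.9200 − 1.8854 = 0.035 bits.

0.035 bits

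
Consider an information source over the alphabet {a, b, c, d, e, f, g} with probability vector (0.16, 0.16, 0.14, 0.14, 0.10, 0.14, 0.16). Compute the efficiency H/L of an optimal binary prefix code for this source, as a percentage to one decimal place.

98.3%

Entropy H = −Σ p log₂ p ≈ 2.7926 bits.
Huffman merges: 1/10+7/50→6/25; 7/50+7/50→7/25; 4/25+4/25→8/25; 4/25+6/25→2/5; 7/25+8/25→3/5; 2/5+3/5→1. L = 71/25 ≈ 2.8400.
Efficiency = H/L = 2.7926/2.8400 = 98.3%.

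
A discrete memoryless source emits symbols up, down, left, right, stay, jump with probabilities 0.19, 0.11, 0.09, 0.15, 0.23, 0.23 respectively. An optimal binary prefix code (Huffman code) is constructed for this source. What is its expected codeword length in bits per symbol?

2.54 bits/symbol

Repeatedly combine the two least-probable nodes; the expected code length is the sum of the merged weights.
merge 9/100 + 11/100 → 1/5
merge 3/20 + 19/100 → 17/50
merge 1/5 + 23/100 → 43/100
merge 23/100 + 17/50 → 57/100
merge 43/100 + 57/100 → 1
L = 1/5 + 17/50 + 43/100 + 57/100 + 1 = 127/50 = 2.54 bits/symbol.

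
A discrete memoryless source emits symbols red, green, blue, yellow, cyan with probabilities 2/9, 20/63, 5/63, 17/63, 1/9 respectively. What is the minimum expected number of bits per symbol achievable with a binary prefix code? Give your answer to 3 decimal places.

Repeatedly combine the two least-probable nodes; the expected code length is the sum of the merged weights.
merge 5/63 + 1/9 → 4/21
merge 4/21 + 2/9 → 26/63
merge 17/63 + 20/63 → 37/63
merge 26/63 + 37/63 → 1
L = 4/21 + 26/63 + 37/63 + 1 = 46/21 ≈ 2.190 bits/symbol.

2.190 bits/symbol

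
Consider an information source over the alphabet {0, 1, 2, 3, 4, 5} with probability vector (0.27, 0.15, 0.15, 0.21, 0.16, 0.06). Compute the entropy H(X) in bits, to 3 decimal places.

2.470 bits

H = −Σ pᵢ log₂ pᵢ.
−0.27·log₂(0.27) = 0.5100
−0.15·log₂(0.15) = 0.4105
−0.15·log₂(0.15) = 0.4105
−0.21·log₂(0.21) = 0.4728
−0.16·log₂(0.16) = 0.4230
−0.06·log₂(0.06) = 0.2435
Sum ≈ 2.4705 → 2.470 bits.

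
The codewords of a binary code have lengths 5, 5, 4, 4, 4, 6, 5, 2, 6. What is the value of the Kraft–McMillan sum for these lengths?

0.5625

With common denominator 2^6 = 64: Σ 2^(−ℓᵢ) = 2/64 + 2/64 + 4/64 + 4/64 + 4/64 + 1/64 + 2/64 + 16/64 + 1/64 = 36/64 = 0.5625.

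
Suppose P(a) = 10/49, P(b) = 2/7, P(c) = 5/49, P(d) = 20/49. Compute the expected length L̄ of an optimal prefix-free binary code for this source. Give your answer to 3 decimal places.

1.898 bits/symbol

Repeatedly combine the two least-probable nodes; the expected code length is the sum of the merged weights.
merge 5/49 + 10/49 → 15/49
merge 2/7 + 15/49 → 29/49
merge 20/49 + 29/49 → 1
L = 15/49 + 29/49 + 1 = 93/49 ≈ 1.898 bits/symbol.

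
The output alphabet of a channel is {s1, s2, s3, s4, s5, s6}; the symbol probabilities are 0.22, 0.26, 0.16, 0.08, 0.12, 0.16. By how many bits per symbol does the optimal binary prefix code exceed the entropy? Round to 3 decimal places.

0.030 bits

Entropy H = −Σ p log₂ p ≈ 2.4905 bits.
Huffman merges: 2/25+3/25→1/5; 4/25+4/25→8/25; 1/5+11/50→21/50; 13/50+8/25→29/50; 21/50+29/50→1. L = 63/25 ≈ 2.5200.
L − H = 2.5200 − 2.4905 = 0.030 bits.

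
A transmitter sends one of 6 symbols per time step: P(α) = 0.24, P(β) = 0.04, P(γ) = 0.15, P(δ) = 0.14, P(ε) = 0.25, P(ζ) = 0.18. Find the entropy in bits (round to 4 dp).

2.4329 bits

H = −Σ pᵢ log₂ pᵢ.
−0.24·log₂(0.24) = 0.4941
−0.04·log₂(0.04) = 0.1858
−0.15·log₂(0.15) = 0.4105
−0.14·log₂(0.14) = 0.3971
−0.25·log₂(0.25) = 0.5000
−0.18·log₂(0.18) = 0.4453
Sum ≈ 2.4329 → 2.4329 bits.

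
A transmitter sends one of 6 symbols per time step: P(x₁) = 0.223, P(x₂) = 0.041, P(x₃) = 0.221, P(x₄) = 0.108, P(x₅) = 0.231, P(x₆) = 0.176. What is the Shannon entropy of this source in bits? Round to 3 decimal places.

H = −Σ pᵢ log₂ pᵢ.
−0.223·log₂(0.223) = 0.4828
−0.041·log₂(0.041) = 0.1889
−0.221·log₂(0.221) = 0.4813
−0.108·log₂(0.108) = 0.3468
−0.231·log₂(0.231) = 0.4883
−0.176·log₂(0.176) = 0.4411
Sum ≈ 2.4293 → 2.429 bits.

2.429 bits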